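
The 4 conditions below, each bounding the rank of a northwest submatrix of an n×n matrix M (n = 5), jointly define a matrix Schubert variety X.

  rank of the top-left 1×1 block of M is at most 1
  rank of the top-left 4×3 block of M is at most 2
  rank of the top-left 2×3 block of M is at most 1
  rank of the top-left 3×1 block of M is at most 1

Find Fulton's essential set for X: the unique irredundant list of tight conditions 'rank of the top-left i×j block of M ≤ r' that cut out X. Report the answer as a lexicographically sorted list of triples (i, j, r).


Computing R[i][j] = min implied NW-rank bound (n=5, 4 conditions):

  R[1]: 1, 1, 1, 1, 1
  R[2]: 1, 1, 1, 2, 2
  R[3]: 1, 2, 2, 3, 3
  R[4]: 1, 2, 2, 3, 4
  R[5]: 1, 2, 3, 4, 5

so w = (1, 4, 2, 5, 3).

Fulton essential set (2 of the 3 Rothe cells):

[(2, 3, 1), (4, 3, 2)]


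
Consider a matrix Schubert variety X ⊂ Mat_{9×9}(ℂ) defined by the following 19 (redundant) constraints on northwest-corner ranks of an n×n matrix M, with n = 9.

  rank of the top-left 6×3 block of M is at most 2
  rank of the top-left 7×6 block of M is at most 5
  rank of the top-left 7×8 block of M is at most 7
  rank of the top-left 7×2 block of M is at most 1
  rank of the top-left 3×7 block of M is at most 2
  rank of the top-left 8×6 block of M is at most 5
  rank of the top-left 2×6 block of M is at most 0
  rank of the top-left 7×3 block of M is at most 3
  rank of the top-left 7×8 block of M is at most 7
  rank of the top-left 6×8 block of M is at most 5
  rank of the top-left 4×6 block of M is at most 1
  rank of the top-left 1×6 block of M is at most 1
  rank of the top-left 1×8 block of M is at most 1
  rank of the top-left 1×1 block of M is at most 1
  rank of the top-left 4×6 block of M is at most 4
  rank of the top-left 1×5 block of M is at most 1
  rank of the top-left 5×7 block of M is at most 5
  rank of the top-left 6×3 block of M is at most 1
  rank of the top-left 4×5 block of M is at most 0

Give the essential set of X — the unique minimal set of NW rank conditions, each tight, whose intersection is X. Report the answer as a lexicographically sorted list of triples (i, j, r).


Computing R[i][j] = min implied NW-rank bound (n=9, 19 conditions):

  R[1]: 0 0 0 0 0 0 1 1 1
  R[2]: 0 0 0 0 0 0 1 2 2
  R[3]: 0 0 0 0 0 1 2 3 3
  R[4]: 0 0 0 0 0 1 2 3 4
  R[5]: 1 1 1 1 1 2 3 4 5
  R[6]: 1 1 1 2 2 3 4 5 6
  R[7]: 1 1 2 3 3 4 5 6 7
  R[8]: 1 2 3 4 4 5 6 7 8
  R[9]: 1 2 3 4 5 6 7 8 9

the unique w with this rank table is (7, 8, 6, 9, 1, 4, 3, 2, 5).

D(w) has 25 cells with 4 SE-corners; essential set:

[(2, 6, 0), (4, 5, 0), (6, 3, 1), (7, 2, 1)]


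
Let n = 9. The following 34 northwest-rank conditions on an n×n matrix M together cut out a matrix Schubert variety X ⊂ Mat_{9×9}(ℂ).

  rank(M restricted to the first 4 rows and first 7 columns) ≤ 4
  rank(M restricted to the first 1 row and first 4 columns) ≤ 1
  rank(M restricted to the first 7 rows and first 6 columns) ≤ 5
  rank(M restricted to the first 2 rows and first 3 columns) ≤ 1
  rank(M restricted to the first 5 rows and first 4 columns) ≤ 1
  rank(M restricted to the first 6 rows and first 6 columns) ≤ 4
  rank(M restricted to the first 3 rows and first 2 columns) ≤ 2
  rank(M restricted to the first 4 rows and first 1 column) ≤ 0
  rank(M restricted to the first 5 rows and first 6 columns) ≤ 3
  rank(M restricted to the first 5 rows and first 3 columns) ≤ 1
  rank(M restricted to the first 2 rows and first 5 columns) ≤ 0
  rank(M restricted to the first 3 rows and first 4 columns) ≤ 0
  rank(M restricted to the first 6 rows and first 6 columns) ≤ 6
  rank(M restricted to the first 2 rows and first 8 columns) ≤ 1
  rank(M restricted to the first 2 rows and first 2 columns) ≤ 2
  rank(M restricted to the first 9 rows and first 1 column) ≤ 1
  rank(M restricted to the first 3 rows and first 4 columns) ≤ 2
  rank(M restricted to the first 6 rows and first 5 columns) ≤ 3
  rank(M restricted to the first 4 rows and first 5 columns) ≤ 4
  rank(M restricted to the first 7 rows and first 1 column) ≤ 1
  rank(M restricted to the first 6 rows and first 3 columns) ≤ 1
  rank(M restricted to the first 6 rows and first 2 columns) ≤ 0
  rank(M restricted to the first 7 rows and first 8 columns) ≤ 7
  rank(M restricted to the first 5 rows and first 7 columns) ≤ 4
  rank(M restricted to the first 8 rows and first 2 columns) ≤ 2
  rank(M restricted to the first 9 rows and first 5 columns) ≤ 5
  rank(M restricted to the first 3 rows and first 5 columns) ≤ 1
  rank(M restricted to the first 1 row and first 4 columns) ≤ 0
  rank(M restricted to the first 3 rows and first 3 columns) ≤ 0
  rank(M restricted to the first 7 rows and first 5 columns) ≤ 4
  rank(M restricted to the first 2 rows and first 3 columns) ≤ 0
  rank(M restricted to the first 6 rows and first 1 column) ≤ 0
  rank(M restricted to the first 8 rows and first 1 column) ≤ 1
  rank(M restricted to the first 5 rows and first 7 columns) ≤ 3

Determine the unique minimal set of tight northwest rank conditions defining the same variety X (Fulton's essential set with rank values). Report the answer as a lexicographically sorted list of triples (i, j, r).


Recovering R(i,j) via the rank-extension bound from the 34 conditions:

  0, 0, 0, 0, 0, 1, 1, 1, 1
  0, 0, 0, 0, 0, 1, 1, 1, 2
  0, 0, 0, 0, 1, 2, 2, 2, 3
  0, 0, 1, 1, 2, 3, 3, 3, 4
  0, 0, 1, 1, 2, 3, 3, 4, 5
  0, 0, 1, 2, 3, 4, 4, 5, 6
  1, 1, 2, 3, 4, 5, 5, 6, 7
  1, 2, 3, 4, 5, 6, 6, 7, 8
  1, 2, 3, 4, 5, 6, 7, 8, 9

second differences of R give the permutation w = (6, 9, 5, 3, 8, 4, 1, 2, 7).

6 SE-corners of the 24-cell Rothe diagram give Ess(w):

[(2, 5, 0), (2, 8, 1), (3, 4, 0), (5, 4, 1), (5, 7, 3), (6, 2, 0)]


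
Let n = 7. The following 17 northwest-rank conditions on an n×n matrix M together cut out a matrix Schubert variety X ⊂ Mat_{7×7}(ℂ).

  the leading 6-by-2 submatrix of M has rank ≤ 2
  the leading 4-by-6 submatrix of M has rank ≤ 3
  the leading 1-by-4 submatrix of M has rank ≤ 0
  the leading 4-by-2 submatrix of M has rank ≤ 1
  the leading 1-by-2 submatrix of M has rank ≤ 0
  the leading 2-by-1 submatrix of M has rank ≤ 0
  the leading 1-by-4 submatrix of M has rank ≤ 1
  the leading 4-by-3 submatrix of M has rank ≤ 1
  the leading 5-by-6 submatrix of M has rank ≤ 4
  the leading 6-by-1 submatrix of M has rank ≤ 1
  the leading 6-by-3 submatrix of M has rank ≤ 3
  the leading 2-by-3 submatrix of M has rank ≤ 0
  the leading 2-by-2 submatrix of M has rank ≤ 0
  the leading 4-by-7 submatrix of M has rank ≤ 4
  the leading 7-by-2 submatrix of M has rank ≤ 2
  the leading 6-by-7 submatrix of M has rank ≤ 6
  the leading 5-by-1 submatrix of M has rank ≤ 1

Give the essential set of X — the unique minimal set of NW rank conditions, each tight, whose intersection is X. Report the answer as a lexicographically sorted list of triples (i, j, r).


Reconstructing r_w from the 17 given conditions:

  i=1: 0  0  0  0  1  1  1
  i=2: 0  0  0  1  2  2  2
  i=3: 1  1  1  2  3  3  3
  i=4: 1  1  1  2  3  3  4
  i=5: 1  2  2  3  4  4  5
  i=6: 1  2  3  4  5  5  6
  i=7: 1  2  3  4  5  6  7

reading off 1-entries of Δ²R: w = (5, 4, 1, 7, 2, 3, 6).

ℓ(w)=10; the 4 essential cells (i,j,r):

[(1, 4, 0), (2, 3, 0), (4, 3, 1), (4, 6, 3)]


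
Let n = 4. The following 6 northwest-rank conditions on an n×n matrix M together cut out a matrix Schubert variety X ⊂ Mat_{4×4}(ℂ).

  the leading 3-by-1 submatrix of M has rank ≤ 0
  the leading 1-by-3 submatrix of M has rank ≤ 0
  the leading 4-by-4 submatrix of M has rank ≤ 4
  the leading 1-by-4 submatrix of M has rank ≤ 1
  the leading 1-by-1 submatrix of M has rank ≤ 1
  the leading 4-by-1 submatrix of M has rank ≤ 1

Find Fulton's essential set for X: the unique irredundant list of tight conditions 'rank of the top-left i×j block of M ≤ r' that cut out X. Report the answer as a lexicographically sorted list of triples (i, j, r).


The tightest implied rank at each (i,j), from the 6 conditions:

  row 1: 0, 0, 0, 1
  row 2: 0, 1, 1, 2
  row 3: 0, 1, 2, 3
  row 4: 1, 2, 3, 4

second differences of R give the permutation w = (4, 2, 3, 1).

ℓ(w)=5; the 2 essential cells (i,j,r):

[(1, 3, 0), (3, 1, 0)]


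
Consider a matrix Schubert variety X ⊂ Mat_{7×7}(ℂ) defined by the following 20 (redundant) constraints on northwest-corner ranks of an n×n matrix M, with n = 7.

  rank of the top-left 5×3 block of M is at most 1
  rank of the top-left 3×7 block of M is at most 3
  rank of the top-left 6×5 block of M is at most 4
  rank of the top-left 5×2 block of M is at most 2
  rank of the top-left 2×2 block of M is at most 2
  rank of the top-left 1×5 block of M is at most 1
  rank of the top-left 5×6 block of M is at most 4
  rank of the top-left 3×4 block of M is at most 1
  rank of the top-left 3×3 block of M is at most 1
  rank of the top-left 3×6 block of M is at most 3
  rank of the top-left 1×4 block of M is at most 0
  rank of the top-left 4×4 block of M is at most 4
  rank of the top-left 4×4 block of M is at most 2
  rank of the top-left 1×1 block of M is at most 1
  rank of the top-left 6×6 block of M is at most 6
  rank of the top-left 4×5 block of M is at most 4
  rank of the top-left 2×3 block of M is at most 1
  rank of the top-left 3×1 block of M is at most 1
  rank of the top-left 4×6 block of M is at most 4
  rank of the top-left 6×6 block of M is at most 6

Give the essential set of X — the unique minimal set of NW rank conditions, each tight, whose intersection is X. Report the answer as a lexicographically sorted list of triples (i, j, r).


Recovering R(i,j) via the rank-extension bound from the 20 conditions:

  R[1]: 0 0 0 0 1 1 1
  R[2]: 1 1 1 1 2 2 2
  R[3]: 1 1 1 1 2 3 3
  R[4]: 1 1 1 2 3 4 4
  R[5]: 1 1 1 2 3 4 5
  R[6]: 1 2 2 3 4 5 6
  R[7]: 1 2 3 4 5 6 7

giving w = (5, 1, 6, 4, 7, 2, 3) via Δ²R.

D(w) has 11 cells with 3 SE-corners; essential set:

[(1, 4, 0), (3, 4, 1), (5, 3, 1)]


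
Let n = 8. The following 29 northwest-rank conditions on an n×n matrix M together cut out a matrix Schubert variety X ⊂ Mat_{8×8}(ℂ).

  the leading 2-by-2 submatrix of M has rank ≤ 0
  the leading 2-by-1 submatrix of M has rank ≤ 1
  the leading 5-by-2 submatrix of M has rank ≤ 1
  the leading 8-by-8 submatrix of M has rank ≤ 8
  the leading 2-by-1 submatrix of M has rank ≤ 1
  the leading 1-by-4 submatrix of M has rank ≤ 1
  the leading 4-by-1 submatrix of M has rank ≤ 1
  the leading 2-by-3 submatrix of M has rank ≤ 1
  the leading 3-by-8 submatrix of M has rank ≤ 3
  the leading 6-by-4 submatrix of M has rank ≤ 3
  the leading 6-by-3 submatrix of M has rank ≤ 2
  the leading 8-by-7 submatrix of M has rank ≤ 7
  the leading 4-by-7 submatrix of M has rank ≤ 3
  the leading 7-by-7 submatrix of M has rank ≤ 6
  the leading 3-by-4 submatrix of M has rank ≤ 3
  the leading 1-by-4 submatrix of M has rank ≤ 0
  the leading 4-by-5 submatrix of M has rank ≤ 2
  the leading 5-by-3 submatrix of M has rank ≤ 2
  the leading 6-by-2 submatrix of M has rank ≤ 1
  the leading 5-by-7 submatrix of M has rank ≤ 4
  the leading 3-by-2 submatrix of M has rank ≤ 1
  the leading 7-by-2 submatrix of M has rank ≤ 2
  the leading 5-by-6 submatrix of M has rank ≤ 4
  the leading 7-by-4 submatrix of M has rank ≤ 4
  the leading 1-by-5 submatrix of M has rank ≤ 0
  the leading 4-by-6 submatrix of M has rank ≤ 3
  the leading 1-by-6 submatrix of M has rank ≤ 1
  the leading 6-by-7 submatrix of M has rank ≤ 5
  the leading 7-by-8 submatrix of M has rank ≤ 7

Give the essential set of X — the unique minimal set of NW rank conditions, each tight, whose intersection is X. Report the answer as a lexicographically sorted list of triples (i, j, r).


Rank table r_w(8×8) implied by the 29 constraints:

  row 1: 0 | 0 | 0 | 0 | 0 | 1 | 1 | 1
  row 2: 0 | 0 | 1 | 1 | 1 | 2 | 2 | 2
  row 3: 1 | 1 | 2 | 2 | 2 | 3 | 3 | 3
  row 4: 1 | 1 | 2 | 2 | 2 | 3 | 3 | 4
  row 5: 1 | 1 | 2 | 3 | 3 | 4 | 4 | 5
  row 6: 1 | 1 | 2 | 3 | 4 | 5 | 5 | 6
  row 7: 1 | 2 | 3 | 4 | 5 | 6 | 6 | 7
  row 8: 1 | 2 | 3 | 4 | 5 | 6 | 7 | 8

hence w(1..8) = (6, 3, 1, 8, 4, 5, 2, 7).

D(w) has 13 cells with 5 SE-corners; essential set:

[(1, 5, 0), (2, 2, 0), (4, 5, 2), (4, 7, 3), (6, 2, 1)]


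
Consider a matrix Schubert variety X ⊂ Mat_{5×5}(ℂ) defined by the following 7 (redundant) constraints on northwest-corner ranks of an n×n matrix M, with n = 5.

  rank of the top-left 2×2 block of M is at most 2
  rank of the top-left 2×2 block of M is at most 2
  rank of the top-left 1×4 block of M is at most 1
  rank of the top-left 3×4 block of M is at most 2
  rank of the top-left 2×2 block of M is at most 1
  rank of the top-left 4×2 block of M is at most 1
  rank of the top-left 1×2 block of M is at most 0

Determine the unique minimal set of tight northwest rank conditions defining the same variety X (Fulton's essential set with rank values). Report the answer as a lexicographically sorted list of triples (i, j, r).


The tightest implied rank at each (i,j), from the 7 conditions:

  R[1]: 0 | 0 | 1 | 1 | 1
  R[2]: 1 | 1 | 2 | 2 | 2
  R[3]: 1 | 1 | 2 | 2 | 3
  R[4]: 1 | 1 | 2 | 3 | 4
  R[5]: 1 | 2 | 3 | 4 | 5

so w = (3, 1, 5, 4, 2).

ℓ(w)=5; the 3 essential cells (i,j,r):

[(1, 2, 0), (3, 4, 2), (4, 2, 1)]


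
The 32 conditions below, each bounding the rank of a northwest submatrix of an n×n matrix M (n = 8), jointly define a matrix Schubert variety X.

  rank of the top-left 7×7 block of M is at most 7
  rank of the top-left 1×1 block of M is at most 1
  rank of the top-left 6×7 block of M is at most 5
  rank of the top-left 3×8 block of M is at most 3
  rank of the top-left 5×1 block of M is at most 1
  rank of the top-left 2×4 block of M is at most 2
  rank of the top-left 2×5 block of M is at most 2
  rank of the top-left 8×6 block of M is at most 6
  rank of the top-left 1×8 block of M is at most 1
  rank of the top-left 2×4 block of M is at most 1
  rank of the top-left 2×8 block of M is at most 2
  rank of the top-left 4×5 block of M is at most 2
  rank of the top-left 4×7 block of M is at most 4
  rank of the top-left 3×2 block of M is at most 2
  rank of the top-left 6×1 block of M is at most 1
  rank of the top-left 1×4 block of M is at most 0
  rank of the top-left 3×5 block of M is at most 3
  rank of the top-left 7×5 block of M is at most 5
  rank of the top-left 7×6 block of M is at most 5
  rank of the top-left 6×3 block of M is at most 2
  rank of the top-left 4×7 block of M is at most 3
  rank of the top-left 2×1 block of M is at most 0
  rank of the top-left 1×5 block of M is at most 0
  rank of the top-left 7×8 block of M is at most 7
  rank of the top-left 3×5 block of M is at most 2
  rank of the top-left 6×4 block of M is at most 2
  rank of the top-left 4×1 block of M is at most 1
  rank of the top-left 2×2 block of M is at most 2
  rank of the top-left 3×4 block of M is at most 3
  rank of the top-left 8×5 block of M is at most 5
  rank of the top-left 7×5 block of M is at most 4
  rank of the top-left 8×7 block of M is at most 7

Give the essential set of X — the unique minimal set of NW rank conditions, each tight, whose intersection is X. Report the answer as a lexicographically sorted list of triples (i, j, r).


The tightest implied rank at each (i,j), from the 32 conditions:

  R[1]: 0 0 0 0 0 1 1 1
  R[2]: 0 1 1 1 1 2 2 2
  R[3]: 1 2 2 2 2 3 3 3
  R[4]: 1 2 2 2 2 3 3 4
  R[5]: 1 2 2 2 3 4 4 5
  R[6]: 1 2 2 2 3 4 5 6
  R[7]: 1 2 3 3 4 5 6 7
  R[8]: 1 2 3 4 5 6 7 8

second differences of R give the permutation w = (6, 2, 1, 8, 5, 7, 3, 4).

5 SE-corners of the 14-cell Rothe diagram give Ess(w):

[(1, 5, 0), (2, 1, 0), (4, 5, 2), (4, 7, 3), (6, 4, 2)]


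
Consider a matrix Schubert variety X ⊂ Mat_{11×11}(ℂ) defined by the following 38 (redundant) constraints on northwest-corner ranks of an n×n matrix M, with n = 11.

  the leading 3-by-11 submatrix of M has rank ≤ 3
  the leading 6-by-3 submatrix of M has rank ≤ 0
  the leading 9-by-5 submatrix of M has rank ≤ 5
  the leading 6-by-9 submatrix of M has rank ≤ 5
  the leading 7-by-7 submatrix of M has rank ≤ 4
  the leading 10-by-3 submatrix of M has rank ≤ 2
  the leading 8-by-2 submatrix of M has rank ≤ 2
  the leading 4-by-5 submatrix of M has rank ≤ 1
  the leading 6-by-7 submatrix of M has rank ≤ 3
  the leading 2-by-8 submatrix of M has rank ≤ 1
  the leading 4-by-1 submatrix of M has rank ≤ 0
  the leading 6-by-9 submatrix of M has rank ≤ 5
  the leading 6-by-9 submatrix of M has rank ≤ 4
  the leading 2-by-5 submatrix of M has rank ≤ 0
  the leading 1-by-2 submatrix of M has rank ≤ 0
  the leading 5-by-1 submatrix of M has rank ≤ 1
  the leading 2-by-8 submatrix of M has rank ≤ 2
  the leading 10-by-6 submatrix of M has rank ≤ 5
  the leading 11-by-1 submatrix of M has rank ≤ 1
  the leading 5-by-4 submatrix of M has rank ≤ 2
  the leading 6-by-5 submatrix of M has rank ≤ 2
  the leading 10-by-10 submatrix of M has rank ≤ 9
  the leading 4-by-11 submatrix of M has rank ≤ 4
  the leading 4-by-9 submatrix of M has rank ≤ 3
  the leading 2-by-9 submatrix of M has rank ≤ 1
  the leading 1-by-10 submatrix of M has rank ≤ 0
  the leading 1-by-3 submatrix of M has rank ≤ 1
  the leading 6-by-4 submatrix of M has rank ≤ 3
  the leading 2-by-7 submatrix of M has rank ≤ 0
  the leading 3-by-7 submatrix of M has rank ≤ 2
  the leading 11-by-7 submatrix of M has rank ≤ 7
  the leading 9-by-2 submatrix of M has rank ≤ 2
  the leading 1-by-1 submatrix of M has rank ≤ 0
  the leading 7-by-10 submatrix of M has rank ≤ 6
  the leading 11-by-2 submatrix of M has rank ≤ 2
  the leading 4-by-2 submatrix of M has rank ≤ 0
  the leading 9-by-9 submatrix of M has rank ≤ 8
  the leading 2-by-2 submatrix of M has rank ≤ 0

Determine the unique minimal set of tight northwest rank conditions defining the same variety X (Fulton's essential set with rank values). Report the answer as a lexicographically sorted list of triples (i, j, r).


Computing R[i][j] = min implied NW-rank bound (n=11, 38 conditions):

  0 0 0 0 0 0 0 0 0 0 1
  0 0 0 0 0 0 0 1 1 1 2
  0 0 0 1 1 1 1 2 2 2 3
  0 0 0 1 1 2 2 3 3 3 4
  0 0 0 1 2 3 3 4 4 4 5
  0 0 0 1 2 3 3 4 4 5 6
  1 1 1 2 3 4 4 5 5 6 7
  1 2 2 3 4 5 5 6 6 7 8
  1 2 2 3 4 5 6 7 7 8 9
  1 2 2 3 4 5 6 7 8 9 10
  1 2 3 4 5 6 7 8 9 10 11

reading off 1-entries of Δ²R: w = (11, 8, 4, 6, 5, 10, 1, 2, 7, 9, 3).

ℓ(w)=34; the 7 essential cells (i,j,r):

[(1, 10, 0), (2, 7, 0), (4, 5, 1), (6, 3, 0), (6, 7, 3), (6, 9, 4), (10, 3, 2)]


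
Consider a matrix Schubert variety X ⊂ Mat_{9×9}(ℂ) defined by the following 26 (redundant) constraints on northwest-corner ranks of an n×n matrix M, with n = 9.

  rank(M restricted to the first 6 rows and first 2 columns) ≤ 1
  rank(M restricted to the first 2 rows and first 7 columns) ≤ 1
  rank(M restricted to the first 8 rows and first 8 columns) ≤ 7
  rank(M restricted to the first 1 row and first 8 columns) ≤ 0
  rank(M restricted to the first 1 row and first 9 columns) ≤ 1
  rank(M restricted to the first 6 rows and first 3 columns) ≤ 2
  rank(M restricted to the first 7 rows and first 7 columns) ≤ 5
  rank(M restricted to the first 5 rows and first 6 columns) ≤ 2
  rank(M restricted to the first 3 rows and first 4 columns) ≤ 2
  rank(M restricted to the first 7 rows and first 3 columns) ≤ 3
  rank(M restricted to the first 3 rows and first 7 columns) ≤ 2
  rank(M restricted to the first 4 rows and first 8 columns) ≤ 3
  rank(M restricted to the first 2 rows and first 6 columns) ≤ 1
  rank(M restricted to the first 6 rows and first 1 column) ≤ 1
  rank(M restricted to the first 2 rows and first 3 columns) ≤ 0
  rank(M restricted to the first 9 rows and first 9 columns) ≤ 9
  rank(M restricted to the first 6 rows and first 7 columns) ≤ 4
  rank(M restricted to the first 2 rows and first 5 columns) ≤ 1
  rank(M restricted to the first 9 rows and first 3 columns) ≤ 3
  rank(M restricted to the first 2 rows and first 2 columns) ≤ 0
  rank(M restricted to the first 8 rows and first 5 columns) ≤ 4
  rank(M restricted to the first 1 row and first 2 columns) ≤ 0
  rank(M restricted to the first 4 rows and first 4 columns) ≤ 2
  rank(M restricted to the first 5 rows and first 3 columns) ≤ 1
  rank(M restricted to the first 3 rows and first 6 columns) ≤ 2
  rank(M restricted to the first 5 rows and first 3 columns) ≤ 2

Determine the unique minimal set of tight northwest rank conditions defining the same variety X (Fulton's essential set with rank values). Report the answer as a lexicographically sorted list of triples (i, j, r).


Recovering R(i,j) via the rank-extension bound from the 26 conditions:

  0  0  0  0  0  0  0  0  1
  0  0  0  1  1  1  1  1  2
  1  1  1  2  2  2  2  2  3
  1  1  1  2  2  2  3  3  4
  1  1  1  2  2  2  3  4  5
  1  1  2  3  3  3  4  5  6
  1  2  3  4  4  4  5  6  7
  1  2  3  4  4  5  6  7  8
  1  2  3  4  5  6  7  8  9

reading off 1-entries of Δ²R: w = (9, 4, 1, 7, 8, 3, 2, 6, 5).

Fulton essential set (6 of the 21 Rothe cells):

[(1, 8, 0), (2, 3, 0), (5, 3, 1), (5, 6, 2), (6, 2, 1), (8, 5, 4)]


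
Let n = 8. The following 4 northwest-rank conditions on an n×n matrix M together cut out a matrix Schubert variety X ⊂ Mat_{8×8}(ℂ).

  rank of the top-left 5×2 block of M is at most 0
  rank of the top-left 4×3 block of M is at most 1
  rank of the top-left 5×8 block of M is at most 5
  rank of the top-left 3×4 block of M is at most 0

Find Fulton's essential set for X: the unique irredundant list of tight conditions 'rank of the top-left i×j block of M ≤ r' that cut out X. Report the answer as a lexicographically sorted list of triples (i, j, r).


Recovering R(i,j) via the rank-extension bound from the 4 conditions:

  i=1: 0 | 0 | 0 | 0 | 1 | 1 | 1 | 1
  i=2: 0 | 0 | 0 | 0 | 1 | 2 | 2 | 2
  i=3: 0 | 0 | 0 | 0 | 1 | 2 | 3 | 3
  i=4: 0 | 0 | 1 | 1 | 2 | 3 | 4 | 4
  i=5: 0 | 0 | 1 | 2 | 3 | 4 | 5 | 5
  i=6: 1 | 1 | 2 | 3 | 4 | 5 | 6 | 6
  i=7: 1 | 2 | 3 | 4 | 5 | 6 | 7 | 7
  i=8: 1 | 2 | 3 | 4 | 5 | 6 | 7 | 8

hence w(1..8) = (5, 6, 7, 3, 4, 1, 2, 8).

ℓ(w)=16; the 2 essential cells (i,j,r):

[(3, 4, 0), (5, 2, 0)]


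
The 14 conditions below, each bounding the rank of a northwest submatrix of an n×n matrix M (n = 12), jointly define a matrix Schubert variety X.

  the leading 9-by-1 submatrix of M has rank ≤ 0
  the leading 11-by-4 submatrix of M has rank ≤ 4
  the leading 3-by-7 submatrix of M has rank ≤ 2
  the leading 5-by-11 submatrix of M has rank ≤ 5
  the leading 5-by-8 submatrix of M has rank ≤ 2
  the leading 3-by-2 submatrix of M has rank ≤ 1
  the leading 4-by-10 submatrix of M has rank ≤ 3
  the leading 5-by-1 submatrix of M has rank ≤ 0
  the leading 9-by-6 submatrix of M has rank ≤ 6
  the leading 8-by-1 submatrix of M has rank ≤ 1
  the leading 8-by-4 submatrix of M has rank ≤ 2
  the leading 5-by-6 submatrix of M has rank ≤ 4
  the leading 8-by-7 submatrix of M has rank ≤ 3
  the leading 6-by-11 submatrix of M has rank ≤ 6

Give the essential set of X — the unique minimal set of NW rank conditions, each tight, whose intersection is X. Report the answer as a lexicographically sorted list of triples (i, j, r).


Rank table r_w(12×12) implied by the 14 constraints:

  R[1]: 0 | 1 | 1 | 1 | 1 | 1 | 1 | 1 | 1 | 1 | 1 | 1
  R[2]: 0 | 1 | 2 | 2 | 2 | 2 | 2 | 2 | 2 | 2 | 2 | 2
  R[3]: 0 | 1 | 2 | 2 | 2 | 2 | 2 | 2 | 3 | 3 | 3 | 3
  R[4]: 0 | 1 | 2 | 2 | 2 | 2 | 2 | 2 | 3 | 3 | 4 | 4
  R[5]: 0 | 1 | 2 | 2 | 2 | 2 | 2 | 2 | 3 | 4 | 5 | 5
  R[6]: 0 | 1 | 2 | 2 | 3 | 3 | 3 | 3 | 4 | 5 | 6 | 6
  R[7]: 0 | 1 | 2 | 2 | 3 | 3 | 3 | 4 | 5 | 6 | 7 | 7
  R[8]: 0 | 1 | 2 | 2 | 3 | 3 | 3 | 4 | 5 | 6 | 7 | 8
  R[9]: 0 | 1 | 2 | 3 | 4 | 4 | 4 | 5 | 6 | 7 | 8 | 9
  R[10]: 1 | 2 | 3 | 4 | 5 | 5 | 5 | 6 | 7 | 8 | 9 | 10
  R[11]: 1 | 2 | 3 | 4 | 5 | 6 | 6 | 7 | 8 | 9 | 10 | 11
  R[12]: 1 | 2 | 3 | 4 | 5 | 6 | 7 | 8 | 9 | 10 | 11 | 12

so w = (2, 3, 9, 11, 10, 5, 8, 12, 4, 1, 6, 7).

5 SE-corners of the 32-cell Rothe diagram give Ess(w):

[(4, 10, 3), (5, 8, 2), (8, 4, 2), (8, 7, 3), (9, 1, 0)]


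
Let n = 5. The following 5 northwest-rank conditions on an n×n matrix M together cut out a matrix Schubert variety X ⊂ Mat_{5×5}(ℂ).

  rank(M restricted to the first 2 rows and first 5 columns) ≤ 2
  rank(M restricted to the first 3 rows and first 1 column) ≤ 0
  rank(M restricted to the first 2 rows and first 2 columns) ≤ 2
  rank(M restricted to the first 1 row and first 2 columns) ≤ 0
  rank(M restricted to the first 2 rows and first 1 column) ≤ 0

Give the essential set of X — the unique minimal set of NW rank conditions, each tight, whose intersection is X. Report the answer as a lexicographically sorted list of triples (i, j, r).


Reconstructing r_w from the 5 given conditions:

  0 | 0 | 1 | 1 | 1
  0 | 1 | 2 | 2 | 2
  0 | 1 | 2 | 3 | 3
  1 | 2 | 3 | 4 | 4
  1 | 2 | 3 | 4 | 5

hence w(1..5) = (3, 2, 4, 1, 5).

D(w) has 4 cells with 2 SE-corners; essential set:

[(1, 2, 0), (3, 1, 0)]


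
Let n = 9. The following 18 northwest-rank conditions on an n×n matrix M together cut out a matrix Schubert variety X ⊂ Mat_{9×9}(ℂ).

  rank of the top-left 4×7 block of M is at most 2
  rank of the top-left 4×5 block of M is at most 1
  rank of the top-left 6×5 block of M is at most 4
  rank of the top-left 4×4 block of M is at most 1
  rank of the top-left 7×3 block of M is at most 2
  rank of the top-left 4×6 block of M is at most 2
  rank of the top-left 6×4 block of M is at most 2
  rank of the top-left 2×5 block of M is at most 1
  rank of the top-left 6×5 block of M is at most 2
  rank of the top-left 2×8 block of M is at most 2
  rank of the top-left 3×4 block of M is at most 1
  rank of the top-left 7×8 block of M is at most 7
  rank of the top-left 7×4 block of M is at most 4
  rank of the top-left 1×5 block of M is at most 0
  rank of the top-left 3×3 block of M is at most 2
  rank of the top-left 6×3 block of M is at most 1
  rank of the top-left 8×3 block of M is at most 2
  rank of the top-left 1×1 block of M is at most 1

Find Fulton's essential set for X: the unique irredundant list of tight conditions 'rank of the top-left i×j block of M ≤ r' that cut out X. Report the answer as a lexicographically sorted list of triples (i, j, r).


Recovering R(i,j) via the rank-extension bound from the 18 conditions:

  row 1: 0, 0, 0, 0, 0, 1, 1, 1, 1
  row 2: 1, 1, 1, 1, 1, 2, 2, 2, 2
  row 3: 1, 1, 1, 1, 1, 2, 2, 3, 3
  row 4: 1, 1, 1, 1, 1, 2, 2, 3, 4
  row 5: 1, 1, 1, 2, 2, 3, 3, 4, 5
  row 6: 1, 1, 1, 2, 2, 3, 4, 5, 6
  row 7: 1, 2, 2, 3, 3, 4, 5, 6, 7
  row 8: 1, 2, 2, 3, 4, 5, 6, 7, 8
  row 9: 1, 2, 3, 4, 5, 6, 7, 8, 9

the unique w with this rank table is (6, 1, 8, 9, 4, 7, 2, 5, 3).

Fulton essential set (6 of the 21 Rothe cells):

[(1, 5, 0), (4, 5, 1), (4, 7, 2), (6, 3, 1), (6, 5, 2), (8, 3, 2)]


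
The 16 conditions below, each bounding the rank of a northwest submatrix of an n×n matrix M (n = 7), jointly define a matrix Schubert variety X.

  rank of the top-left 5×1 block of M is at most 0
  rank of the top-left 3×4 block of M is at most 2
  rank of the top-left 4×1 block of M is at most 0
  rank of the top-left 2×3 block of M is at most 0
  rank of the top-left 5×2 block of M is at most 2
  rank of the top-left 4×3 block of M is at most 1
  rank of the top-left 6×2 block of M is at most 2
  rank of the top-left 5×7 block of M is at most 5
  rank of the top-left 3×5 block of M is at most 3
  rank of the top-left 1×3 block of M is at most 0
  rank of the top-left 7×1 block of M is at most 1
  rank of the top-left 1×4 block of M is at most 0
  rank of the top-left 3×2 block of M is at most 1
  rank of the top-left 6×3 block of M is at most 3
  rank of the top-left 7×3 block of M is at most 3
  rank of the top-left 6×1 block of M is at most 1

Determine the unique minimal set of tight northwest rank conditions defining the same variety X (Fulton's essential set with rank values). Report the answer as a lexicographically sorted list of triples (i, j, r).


Computing R[i][j] = min implied NW-rank bound (n=7, 16 conditions):

  R[1]: 0, 0, 0, 0, 1, 1, 1
  R[2]: 0, 0, 0, 1, 2, 2, 2
  R[3]: 0, 1, 1, 2, 3, 3, 3
  R[4]: 0, 1, 1, 2, 3, 4, 4
  R[5]: 0, 1, 2, 3, 4, 5, 5
  R[6]: 1, 2, 3, 4, 5, 6, 6
  R[7]: 1, 2, 3, 4, 5, 6, 7

reading off 1-entries of Δ²R: w = (5, 4, 2, 6, 3, 1, 7).

Rothe diagram D(w) (11 cells), 4 SE-corners (essential conditions):

[(1, 4, 0), (2, 3, 0), (4, 3, 1), (5, 1, 0)]


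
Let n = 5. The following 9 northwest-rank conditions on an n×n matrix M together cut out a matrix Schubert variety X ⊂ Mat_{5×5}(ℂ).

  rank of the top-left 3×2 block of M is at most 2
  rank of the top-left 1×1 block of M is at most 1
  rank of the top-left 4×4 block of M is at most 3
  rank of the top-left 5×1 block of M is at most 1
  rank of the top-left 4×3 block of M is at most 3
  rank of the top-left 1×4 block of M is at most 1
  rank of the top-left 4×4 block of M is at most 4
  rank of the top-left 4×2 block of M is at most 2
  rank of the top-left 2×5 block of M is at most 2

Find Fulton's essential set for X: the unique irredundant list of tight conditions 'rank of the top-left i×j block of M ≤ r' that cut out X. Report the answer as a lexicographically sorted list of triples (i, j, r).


Rank table r_w(5×5) implied by the 9 constraints:

  i=1: 1 | 1 | 1 | 1 | 1
  i=2: 1 | 2 | 2 | 2 | 2
  i=3: 1 | 2 | 3 | 3 | 3
  i=4: 1 | 2 | 3 | 3 | 4
  i=5: 1 | 2 | 3 | 4 | 5

giving w = (1, 2, 3, 5, 4) via Δ²R.

D(w) has 1 cell with 1 SE-corner; essential set:

[(4, 4, 3)]


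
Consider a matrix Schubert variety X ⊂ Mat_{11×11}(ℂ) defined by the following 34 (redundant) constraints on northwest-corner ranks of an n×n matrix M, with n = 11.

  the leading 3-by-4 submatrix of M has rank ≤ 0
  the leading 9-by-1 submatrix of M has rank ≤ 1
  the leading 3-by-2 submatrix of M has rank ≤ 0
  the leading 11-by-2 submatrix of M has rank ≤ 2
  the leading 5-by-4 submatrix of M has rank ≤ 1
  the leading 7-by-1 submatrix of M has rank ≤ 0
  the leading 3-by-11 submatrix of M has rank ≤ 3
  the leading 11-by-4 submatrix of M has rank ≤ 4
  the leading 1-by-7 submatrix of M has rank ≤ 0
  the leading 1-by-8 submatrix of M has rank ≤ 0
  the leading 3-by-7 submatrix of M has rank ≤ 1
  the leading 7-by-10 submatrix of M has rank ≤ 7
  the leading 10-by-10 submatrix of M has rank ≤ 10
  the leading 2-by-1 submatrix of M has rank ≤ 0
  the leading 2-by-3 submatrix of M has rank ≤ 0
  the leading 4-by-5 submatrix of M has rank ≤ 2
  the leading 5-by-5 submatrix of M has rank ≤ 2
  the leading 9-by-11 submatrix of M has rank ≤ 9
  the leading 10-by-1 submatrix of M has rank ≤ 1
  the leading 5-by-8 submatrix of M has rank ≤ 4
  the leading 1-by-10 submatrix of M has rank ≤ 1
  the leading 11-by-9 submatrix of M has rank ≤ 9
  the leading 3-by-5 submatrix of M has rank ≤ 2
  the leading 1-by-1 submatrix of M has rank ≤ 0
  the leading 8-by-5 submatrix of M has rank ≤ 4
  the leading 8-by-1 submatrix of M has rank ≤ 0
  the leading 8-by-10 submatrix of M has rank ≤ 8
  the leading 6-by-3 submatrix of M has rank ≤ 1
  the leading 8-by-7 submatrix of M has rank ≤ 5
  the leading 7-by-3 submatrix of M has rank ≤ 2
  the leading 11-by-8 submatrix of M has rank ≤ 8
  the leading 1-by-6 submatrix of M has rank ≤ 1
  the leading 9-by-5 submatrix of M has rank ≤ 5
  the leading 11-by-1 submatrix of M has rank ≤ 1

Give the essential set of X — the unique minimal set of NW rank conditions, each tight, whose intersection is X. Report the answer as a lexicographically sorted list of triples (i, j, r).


Propagating the 34 rank bounds to every northwest block:

  i=1: 0, 0, 0, 0, 0, 0, 0, 0, 1, 1, 1
  i=2: 0, 0, 0, 0, 1, 1, 1, 1, 2, 2, 2
  i=3: 0, 0, 0, 0, 1, 1, 1, 2, 3, 3, 3
  i=4: 0, 1, 1, 1, 2, 2, 2, 3, 4, 4, 4
  i=5: 0, 1, 1, 1, 2, 3, 3, 4, 5, 5, 5
  i=6: 0, 1, 1, 2, 3, 4, 4, 5, 6, 6, 6
  i=7: 0, 1, 2, 3, 4, 5, 5, 6, 7, 7, 7
  i=8: 0, 1, 2, 3, 4, 5, 5, 6, 7, 8, 8
  i=9: 1, 2, 3, 4, 5, 6, 6, 7, 8, 9, 9
  i=10: 1, 2, 3, 4, 5, 6, 7, 8, 9, 10, 10
  i=11: 1, 2, 3, 4, 5, 6, 7, 8, 9, 10, 11

reading off 1-entries of Δ²R: w = (9, 5, 8, 2, 6, 4, 3, 10, 1, 7, 11).

|D(w)|=27, |Ess(w)|=7:

[(1, 8, 0), (3, 4, 0), (3, 7, 1), (5, 4, 1), (6, 3, 1), (8, 1, 0), (8, 7, 5)]


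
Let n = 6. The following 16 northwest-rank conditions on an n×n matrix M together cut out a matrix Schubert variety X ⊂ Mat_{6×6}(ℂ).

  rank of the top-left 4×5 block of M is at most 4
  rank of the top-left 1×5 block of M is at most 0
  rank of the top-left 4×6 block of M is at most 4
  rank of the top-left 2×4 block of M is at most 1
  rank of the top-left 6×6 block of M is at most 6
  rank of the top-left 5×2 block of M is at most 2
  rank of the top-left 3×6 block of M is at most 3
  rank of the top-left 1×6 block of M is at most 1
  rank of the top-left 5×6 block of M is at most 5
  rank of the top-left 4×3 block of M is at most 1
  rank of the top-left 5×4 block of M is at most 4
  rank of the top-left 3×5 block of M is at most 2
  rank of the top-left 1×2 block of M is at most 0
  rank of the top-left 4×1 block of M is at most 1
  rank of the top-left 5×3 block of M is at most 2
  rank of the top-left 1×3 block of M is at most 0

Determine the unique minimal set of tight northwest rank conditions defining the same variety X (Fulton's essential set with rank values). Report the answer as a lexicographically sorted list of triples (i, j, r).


The tightest implied rank at each (i,j), from the 16 conditions:

  i=1: 0 0 0 0 0 1
  i=2: 1 1 1 1 1 2
  i=3: 1 1 1 2 2 3
  i=4: 1 1 1 2 3 4
  i=5: 1 2 2 3 4 5
  i=6: 1 2 3 4 5 6

the unique w with this rank table is (6, 1, 4, 5, 2, 3).

Fulton essential set (2 of the 9 Rothe cells):

[(1, 5, 0), (4, 3, 1)]


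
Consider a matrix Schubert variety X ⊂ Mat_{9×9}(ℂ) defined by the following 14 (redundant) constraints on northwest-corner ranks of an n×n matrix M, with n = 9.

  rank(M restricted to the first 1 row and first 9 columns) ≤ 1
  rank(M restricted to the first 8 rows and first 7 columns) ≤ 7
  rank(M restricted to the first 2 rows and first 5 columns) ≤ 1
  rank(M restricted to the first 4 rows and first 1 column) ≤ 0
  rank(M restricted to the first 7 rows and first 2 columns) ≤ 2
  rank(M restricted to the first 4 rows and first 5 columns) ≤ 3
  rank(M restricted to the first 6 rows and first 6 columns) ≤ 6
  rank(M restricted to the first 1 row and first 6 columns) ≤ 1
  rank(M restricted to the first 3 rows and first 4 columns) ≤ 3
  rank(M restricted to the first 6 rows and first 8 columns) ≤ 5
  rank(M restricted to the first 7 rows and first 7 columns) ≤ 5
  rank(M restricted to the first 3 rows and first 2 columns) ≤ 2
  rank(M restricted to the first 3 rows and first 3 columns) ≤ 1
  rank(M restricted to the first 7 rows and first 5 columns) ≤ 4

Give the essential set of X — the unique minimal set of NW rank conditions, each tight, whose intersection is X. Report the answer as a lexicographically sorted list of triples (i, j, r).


The tightest implied rank at each (i,j), from the 14 conditions:

  row 1: 0 1 1 1 1 1 1 1 1
  row 2: 0 1 1 1 1 2 2 2 2
  row 3: 0 1 1 2 2 3 3 3 3
  row 4: 0 1 2 3 3 4 4 4 4
  row 5: 1 2 3 4 4 5 5 5 5
  row 6: 1 2 3 4 4 5 5 5 6
  row 7: 1 2 3 4 4 5 5 6 7
  row 8: 1 2 3 4 5 6 6 7 8
  row 9: 1 2 3 4 5 6 7 8 9

the unique w with this rank table is (2, 6, 4, 3, 1, 9, 8, 5, 7).

|D(w)|=13, |Ess(w)|=6:

[(2, 5, 1), (3, 3, 1), (4, 1, 0), (6, 8, 5), (7, 5, 4), (7, 7, 5)]


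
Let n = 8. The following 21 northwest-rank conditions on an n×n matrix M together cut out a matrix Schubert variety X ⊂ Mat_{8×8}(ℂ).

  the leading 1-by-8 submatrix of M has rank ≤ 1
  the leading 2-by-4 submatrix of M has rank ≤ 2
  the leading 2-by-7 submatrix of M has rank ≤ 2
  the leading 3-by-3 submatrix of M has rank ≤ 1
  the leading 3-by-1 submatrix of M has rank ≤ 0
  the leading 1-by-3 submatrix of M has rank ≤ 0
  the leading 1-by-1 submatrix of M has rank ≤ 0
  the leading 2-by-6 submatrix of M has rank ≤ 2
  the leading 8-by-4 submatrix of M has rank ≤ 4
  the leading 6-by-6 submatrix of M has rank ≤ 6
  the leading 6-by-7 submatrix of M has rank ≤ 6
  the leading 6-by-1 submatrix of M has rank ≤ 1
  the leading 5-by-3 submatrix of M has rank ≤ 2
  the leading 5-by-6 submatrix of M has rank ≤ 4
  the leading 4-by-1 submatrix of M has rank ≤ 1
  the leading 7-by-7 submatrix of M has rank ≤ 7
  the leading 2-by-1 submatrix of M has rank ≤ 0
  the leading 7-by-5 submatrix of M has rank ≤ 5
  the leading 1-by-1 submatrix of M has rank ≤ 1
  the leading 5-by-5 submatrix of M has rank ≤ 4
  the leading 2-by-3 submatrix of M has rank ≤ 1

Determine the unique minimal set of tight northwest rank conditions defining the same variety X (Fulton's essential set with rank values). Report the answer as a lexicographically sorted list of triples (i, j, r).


Rank table r_w(8×8) implied by the 21 constraints:

  i=1: 0, 0, 0, 1, 1, 1, 1, 1
  i=2: 0, 1, 1, 2, 2, 2, 2, 2
  i=3: 0, 1, 1, 2, 3, 3, 3, 3
  i=4: 1, 2, 2, 3, 4, 4, 4, 4
  i=5: 1, 2, 2, 3, 4, 4, 5, 5
  i=6: 1, 2, 3, 4, 5, 5, 6, 6
  i=7: 1, 2, 3, 4, 5, 6, 7, 7
  i=8: 1, 2, 3, 4, 5, 6, 7, 8

the unique w with this rank table is (4, 2, 5, 1, 7, 3, 6, 8).

|D(w)|=8, |Ess(w)|=5:

[(1, 3, 0), (3, 1, 0), (3, 3, 1), (5, 3, 2), (5, 6, 4)]


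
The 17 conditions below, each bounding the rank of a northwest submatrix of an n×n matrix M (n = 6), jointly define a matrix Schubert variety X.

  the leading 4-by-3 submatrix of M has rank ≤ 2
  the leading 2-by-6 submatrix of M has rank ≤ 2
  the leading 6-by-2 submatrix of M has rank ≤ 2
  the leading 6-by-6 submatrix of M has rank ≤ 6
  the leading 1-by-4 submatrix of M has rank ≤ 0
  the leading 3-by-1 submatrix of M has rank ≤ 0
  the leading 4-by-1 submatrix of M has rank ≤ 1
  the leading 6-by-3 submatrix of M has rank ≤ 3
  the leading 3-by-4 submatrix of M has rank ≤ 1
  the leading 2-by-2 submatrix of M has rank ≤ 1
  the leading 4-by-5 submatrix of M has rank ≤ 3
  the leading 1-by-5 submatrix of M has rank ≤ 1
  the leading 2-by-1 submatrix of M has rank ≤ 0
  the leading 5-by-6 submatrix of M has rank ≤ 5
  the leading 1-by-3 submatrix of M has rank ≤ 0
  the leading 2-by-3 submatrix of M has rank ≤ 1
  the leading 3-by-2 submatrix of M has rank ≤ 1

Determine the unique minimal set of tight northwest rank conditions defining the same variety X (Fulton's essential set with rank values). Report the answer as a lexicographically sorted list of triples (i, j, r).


Reconstructing r_w from the 17 given conditions:

  0 0 0 0 1 1
  0 1 1 1 2 2
  0 1 1 1 2 3
  1 2 2 2 3 4
  1 2 3 3 4 5
  1 2 3 4 5 6

reading off 1-entries of Δ²R: w = (5, 2, 6, 1, 3, 4).

ℓ(w)=8; the 3 essential cells (i,j,r):

[(1, 4, 0), (3, 1, 0), (3, 4, 1)]


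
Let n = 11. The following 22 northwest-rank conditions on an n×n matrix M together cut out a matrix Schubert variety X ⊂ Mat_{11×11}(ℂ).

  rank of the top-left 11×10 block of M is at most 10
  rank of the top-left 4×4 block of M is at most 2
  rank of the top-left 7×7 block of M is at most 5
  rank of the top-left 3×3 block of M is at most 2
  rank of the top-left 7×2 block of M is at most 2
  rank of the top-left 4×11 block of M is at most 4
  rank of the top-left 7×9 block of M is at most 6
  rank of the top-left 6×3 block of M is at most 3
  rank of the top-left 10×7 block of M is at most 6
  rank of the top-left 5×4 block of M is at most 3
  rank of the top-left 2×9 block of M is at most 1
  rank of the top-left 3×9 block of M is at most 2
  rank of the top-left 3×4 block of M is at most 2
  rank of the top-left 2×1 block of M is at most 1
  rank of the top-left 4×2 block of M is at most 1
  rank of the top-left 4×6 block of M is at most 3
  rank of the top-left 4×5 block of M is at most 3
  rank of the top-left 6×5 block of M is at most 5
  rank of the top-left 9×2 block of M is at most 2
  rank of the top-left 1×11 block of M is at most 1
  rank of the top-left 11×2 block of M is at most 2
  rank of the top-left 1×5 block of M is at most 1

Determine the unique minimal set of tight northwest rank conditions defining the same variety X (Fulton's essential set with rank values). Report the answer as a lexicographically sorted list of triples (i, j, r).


Rank table r_w(11×11) implied by the 22 constraints:

  1 | 1 | 1 | 1 | 1 | 1 | 1 | 1 | 1 | 1 | 1
  1 | 1 | 1 | 1 | 1 | 1 | 1 | 1 | 1 | 2 | 2
  1 | 1 | 2 | 2 | 2 | 2 | 2 | 2 | 2 | 3 | 3
  1 | 1 | 2 | 2 | 3 | 3 | 3 | 3 | 3 | 4 | 4
  1 | 2 | 3 | 3 | 4 | 4 | 4 | 4 | 4 | 5 | 5
  1 | 2 | 3 | 4 | 5 | 5 | 5 | 5 | 5 | 6 | 6
  1 | 2 | 3 | 4 | 5 | 5 | 5 | 6 | 6 | 7 | 7
  1 | 2 | 3 | 4 | 5 | 6 | 6 | 7 | 7 | 8 | 8
  1 | 2 | 3 | 4 | 5 | 6 | 6 | 7 | 8 | 9 | 9
  1 | 2 | 3 | 4 | 5 | 6 | 6 | 7 | 8 | 9 | 10
  1 | 2 | 3 | 4 | 5 | 6 | 7 | 8 | 9 | 10 | 11

giving w = (1, 10, 3, 5, 2, 4, 8, 6, 9, 11, 7) via Δ²R.

ℓ(w)=15; the 5 essential cells (i,j,r):

[(2, 9, 1), (4, 2, 1), (4, 4, 2), (7, 7, 5), (10, 7, 6)]
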